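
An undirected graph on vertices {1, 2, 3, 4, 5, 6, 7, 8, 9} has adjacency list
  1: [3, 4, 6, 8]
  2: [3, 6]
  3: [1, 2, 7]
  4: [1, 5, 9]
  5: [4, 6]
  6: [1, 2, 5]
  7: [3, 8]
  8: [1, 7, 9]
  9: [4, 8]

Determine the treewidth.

A width-3 tree decomposition is:
Bags: B1 = {2, 3, 5, 6}  B2 = {1, 3, 5, 6}  B3 = {1, 3, 4, 5}  B4 = {1, 3, 4, 7}  B5 = {1, 4, 7, 8}  B6 = {4, 7, 8, 9}
Tree: B1–B2, B2–B3, B3–B4, B4–B5, B5–B6
Each bag holds 4 vertices, so the decomposition has width 3, which upper-bounds the treewidth. For the lower bound: the 4 vertex sets {2,5,6}, {3}, {1}, {4,7,8,9} are disjoint, each induces a connected subgraph, and every pair is joined by at least one edge of G. Contracting each set to a single vertex therefore yields K_{4} as a minor, and since treewidth is minor-monotone, tw(G) ≥ tw(K_{4}) = 3. Hence tw(G) = 3 exactly.

3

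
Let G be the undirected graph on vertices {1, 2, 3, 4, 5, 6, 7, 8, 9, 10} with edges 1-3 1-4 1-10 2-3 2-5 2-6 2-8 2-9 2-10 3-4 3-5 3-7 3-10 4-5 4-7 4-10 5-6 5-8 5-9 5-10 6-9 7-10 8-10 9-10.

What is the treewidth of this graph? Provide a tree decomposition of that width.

The largest bag has 4 vertices, giving width 3; this decomposition certifies tw(G) ≤ 3. For the lower bound, the 4 vertices {2, 5, 8, 10} are pairwise adjacent, and any tree decomposition puts a clique entirely inside one bag — forcing width ≥ 3. The upper and lower bounds meet at 3, so that is the treewidth.

Treewidth 3.
Bags: B1 = {2, 3, 5, 10}  B2 = {3, 4, 5, 10}  B3 = {2, 5, 9, 10}  B4 = {3, 4, 7, 10}  B5 = {2, 5, 6, 9}  B6 = {1, 3, 4, 10}  B7 = {2, 5, 8, 10}
Tree: B1–B2, B1–B3, B2–B4, B3–B5, B2–B6, B1–B7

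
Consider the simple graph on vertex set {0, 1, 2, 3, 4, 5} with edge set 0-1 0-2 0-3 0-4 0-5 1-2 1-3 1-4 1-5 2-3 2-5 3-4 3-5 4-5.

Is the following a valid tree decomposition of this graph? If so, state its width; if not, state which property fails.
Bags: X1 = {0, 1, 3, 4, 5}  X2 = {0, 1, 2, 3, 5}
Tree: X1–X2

Yes; width 4.

Every vertex of G appears in some bag (union = {0, 1, 2, 3, 4, 5}); every edge is covered by a bag; and for each vertex v the set of bags containing v is connected in the bag tree. The decomposition is therefore valid. The largest bag has 5 vertices, so the width is 4.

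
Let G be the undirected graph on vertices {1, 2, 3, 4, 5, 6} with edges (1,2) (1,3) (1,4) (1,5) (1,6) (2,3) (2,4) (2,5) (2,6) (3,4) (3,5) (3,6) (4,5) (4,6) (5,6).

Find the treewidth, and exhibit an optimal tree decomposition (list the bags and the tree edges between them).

With just one bag of size 6, the width is 6 − 1 = 5, so tw(G) ≤ 5. Conversely, {1, 2, 3, 4, 5, 6} is a clique of size 6, and the vertices of any clique must share a bag in every tree decomposition; so some bag has ≥ 6 vertices and tw(G) ≥ 5. The upper and lower bounds meet at 5, so that is the treewidth.

Treewidth 5.
One optimal decomposition is:
Bags: B1 = {1, 2, 3, 4, 5, 6}
Tree: (single bag)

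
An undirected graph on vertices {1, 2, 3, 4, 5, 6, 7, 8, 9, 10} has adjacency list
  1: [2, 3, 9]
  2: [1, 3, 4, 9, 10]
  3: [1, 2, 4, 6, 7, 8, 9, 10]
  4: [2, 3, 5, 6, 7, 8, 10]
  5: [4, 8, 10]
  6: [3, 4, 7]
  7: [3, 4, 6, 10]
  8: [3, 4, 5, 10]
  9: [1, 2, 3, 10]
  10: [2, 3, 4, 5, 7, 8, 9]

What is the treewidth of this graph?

3

A width-3 tree decomposition is:
Bags: B1 = {3, 4, 6, 7}  B2 = {3, 4, 7, 10}  B3 = {2, 3, 4, 10}  B4 = {2, 3, 9, 10}  B5 = {3, 4, 8, 10}  B6 = {4, 5, 8, 10}  B7 = {1, 2, 3, 9}
Tree: B1–B2, B2–B3, B3–B4, B3–B5, B5–B6, B4–B7
The largest bag has 4 vertices, giving width 3; this decomposition certifies tw(G) ≤ 3. Conversely, {1, 2, 3, 9} is a clique of size 4, and the vertices of any clique must share a bag in every tree decomposition; so some bag has ≥ 4 vertices and tw(G) ≥ 3. Hence tw(G) = 3 exactly.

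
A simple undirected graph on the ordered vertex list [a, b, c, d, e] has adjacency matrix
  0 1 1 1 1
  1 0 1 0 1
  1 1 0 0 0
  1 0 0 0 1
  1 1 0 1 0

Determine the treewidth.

A width-2 tree decomposition is:
Bags: B1 = {a, d, e}  B2 = {a, b, e}  B3 = {a, b, c}
Tree: B1–B2, B2–B3
Every bag has size at most 3, so the width is 3 − 1 = 2 and tw(G) ≤ 2. On the other hand G contains the 3-clique {a, d, e}. A clique must lie in a single bag of any decomposition, so no decomposition can have width below 2. Combining the bounds, tw(G) = 2.

2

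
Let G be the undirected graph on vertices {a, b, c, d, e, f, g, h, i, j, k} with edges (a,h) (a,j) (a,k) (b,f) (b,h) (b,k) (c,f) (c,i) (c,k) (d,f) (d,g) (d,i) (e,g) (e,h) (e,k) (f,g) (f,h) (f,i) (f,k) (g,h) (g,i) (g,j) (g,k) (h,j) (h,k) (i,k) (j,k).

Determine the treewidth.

3

A width-3 tree decomposition is:
Bags: B1 = {g, h, j, k}  B2 = {f, g, h, k}  B3 = {f, g, i, k}  B4 = {e, g, h, k}  B5 = {d, f, g, i}  B6 = {a, h, j, k}  B7 = {c, f, i, k}  B8 = {b, f, h, k}
Tree: B1–B2, B2–B3, B2–B4, B3–B5, B1–B6, B3–B7, B2–B8
The largest bag has 4 vertices, giving width 3; this decomposition certifies tw(G) ≤ 3. On the other hand G contains the 4-clique {d, f, g, i}. A clique must lie in a single bag of any decomposition, so no decomposition can have width below 3. Hence tw(G) = 3 exactly.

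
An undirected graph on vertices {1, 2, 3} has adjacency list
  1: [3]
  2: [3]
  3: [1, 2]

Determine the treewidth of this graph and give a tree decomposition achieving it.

Treewidth 1.
One optimal decomposition is:
Bags: B1 = {2, 3}  B2 = {1, 3}
Tree: B1–B2

The largest bag has 2 vertices, giving width 1; this decomposition certifies tw(G) ≤ 1. G has an edge, so its treewidth is at least 1. The upper and lower bounds meet at 1, so that is the treewidth.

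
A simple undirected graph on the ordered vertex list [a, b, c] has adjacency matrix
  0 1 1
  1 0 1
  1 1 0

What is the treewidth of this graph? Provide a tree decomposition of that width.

With just one bag of size 3, the width is 3 − 1 = 2, so tw(G) ≤ 2. Conversely, {a, b, c} is a clique of size 3, and the vertices of any clique must share a bag in every tree decomposition; so some bag has ≥ 3 vertices and tw(G) ≥ 2. Hence tw(G) = 2 exactly.

Treewidth 2.
Bags: B1 = {a, b, c}
Tree: (single bag)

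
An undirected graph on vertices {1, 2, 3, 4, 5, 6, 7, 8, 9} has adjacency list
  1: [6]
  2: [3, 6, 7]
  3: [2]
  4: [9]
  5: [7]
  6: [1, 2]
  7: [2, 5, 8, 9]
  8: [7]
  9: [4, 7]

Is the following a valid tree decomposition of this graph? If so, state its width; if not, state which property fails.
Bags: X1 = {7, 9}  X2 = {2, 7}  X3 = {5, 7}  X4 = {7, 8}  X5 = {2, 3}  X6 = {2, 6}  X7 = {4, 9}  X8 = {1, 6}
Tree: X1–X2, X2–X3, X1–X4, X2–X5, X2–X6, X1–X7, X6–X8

Yes; width 1.

Every vertex of G appears in some bag (union = {1, 2, 3, 4, 5, 6, 7, 8, 9}); every edge is covered by a bag; and for each vertex v the set of bags containing v is connected in the bag tree. The decomposition is therefore valid. The largest bag has 2 vertices, so the width is 1.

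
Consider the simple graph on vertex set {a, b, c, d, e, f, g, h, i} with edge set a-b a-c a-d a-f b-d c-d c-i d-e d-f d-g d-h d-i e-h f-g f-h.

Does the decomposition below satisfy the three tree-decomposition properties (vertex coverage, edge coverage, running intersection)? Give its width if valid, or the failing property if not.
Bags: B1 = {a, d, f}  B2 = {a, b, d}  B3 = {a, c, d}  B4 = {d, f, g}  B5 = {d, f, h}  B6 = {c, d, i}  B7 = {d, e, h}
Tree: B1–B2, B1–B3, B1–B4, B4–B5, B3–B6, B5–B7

Yes; width 2.

Vertex coverage: the bags together contain {a, b, c, d, e, f, g, h, i}, the full vertex set. Edge coverage: each edge of G has both endpoints in at least one bag. Running intersection: for every vertex, the bags containing it form a connected subtree. All three properties hold, so this is a valid tree decomposition of width max|bag| − 1 = 2, and hence tw(G) ≤ 2.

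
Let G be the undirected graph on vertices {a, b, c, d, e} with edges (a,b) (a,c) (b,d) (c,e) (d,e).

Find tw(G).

2

A width-2 tree decomposition is:
Bags: B1 = {a, b, d}  B2 = {a, c, d}  B3 = {c, d, e}
Tree: B1–B2, B2–B3
Each bag holds 3 vertices, so the decomposition has width 2, which upper-bounds the treewidth. Since d–b–a–c–e–d is a cycle in G, G is not acyclic. Forests are exactly the graphs of treewidth ≤ 1, so tw(G) ≥ 2. Combining the bounds, tw(G) = 2.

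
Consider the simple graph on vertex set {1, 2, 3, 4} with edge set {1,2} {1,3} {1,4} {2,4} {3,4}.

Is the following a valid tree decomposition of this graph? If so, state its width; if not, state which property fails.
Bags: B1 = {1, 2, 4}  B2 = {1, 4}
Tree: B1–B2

No — vertex 3 appears in no bag.

A tree decomposition must satisfy three properties: every vertex lies in some bag; for every edge, both endpoints lie together in some bag; and for every vertex, the bags containing it form a connected subtree. Here vertex 3 appears in no bag, so the decomposition is invalid.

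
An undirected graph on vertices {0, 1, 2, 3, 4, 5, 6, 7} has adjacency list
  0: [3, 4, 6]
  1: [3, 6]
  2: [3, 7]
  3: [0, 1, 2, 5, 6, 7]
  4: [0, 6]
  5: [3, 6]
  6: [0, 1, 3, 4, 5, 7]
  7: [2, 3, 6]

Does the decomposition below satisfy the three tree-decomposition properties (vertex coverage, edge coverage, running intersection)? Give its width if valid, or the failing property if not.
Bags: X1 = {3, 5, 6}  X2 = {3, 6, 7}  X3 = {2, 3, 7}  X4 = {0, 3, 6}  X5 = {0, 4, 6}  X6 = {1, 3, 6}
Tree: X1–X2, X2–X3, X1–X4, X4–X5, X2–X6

Checking the three conditions: (i) the bags cover all of {0, 1, 2, 3, 4, 5, 6, 7}; (ii) for each edge, some bag contains both endpoints; (iii) the bags containing any fixed vertex form a subtree. All hold, so the decomposition is valid with width 3 − 1 = 2.

Yes; width 2.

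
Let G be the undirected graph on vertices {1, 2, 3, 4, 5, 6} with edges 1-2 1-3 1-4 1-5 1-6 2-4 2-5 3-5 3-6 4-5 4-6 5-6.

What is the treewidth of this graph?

3

A width-3 tree decomposition is:
Bags: B1 = {1, 2, 4, 5}  B2 = {1, 4, 5, 6}  B3 = {1, 3, 5, 6}
Tree: B1–B2, B2–B3
The largest bag has 4 vertices, giving width 3; this decomposition certifies tw(G) ≤ 3. On the other hand G contains the 4-clique {1, 3, 5, 6}. A clique must lie in a single bag of any decomposition, so no decomposition can have width below 3. Hence tw(G) = 3 exactly.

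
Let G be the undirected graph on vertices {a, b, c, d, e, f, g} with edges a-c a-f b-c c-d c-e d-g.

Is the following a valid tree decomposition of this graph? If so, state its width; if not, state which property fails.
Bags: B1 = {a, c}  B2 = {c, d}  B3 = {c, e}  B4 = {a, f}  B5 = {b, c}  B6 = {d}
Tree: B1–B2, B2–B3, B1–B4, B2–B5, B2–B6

A tree decomposition must satisfy three properties: every vertex lies in some bag; for every edge, both endpoints lie together in some bag; and for every vertex, the bags containing it form a connected subtree. Here vertex g appears in no bag, so the decomposition is invalid.

No — vertex g appears in no bag.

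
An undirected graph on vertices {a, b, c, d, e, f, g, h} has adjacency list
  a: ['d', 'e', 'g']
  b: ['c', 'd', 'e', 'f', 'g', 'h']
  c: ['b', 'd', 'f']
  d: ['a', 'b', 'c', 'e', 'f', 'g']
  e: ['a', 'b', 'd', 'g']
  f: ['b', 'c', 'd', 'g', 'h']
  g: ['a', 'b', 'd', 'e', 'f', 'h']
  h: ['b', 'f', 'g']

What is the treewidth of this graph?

3

A width-3 tree decomposition is:
Bags: B1 = {b, d, e, g}  B2 = {a, d, e, g}  B3 = {b, d, f, g}  B4 = {b, f, g, h}  B5 = {b, c, d, f}
Tree: B1–B2, B1–B3, B3–B4, B3–B5
Every bag has size at most 4, so the width is 4 − 1 = 3 and tw(G) ≤ 3. For the lower bound, the 4 vertices {a, d, e, g} are pairwise adjacent, and any tree decomposition puts a clique entirely inside one bag — forcing width ≥ 3. Hence tw(G) = 3 exactly.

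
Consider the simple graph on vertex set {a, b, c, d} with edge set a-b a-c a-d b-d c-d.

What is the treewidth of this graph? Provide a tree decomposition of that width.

Treewidth 2.
One optimal decomposition is:
Bags: B1 = {a, c, d}  B2 = {a, b, d}
Tree: B1–B2

Every bag has size at most 3, so the width is 3 − 1 = 2 and tw(G) ≤ 2. For the lower bound, the 3 vertices {a, c, d} are pairwise adjacent, and any tree decomposition puts a clique entirely inside one bag — forcing width ≥ 2. Hence tw(G) = 2 exactly.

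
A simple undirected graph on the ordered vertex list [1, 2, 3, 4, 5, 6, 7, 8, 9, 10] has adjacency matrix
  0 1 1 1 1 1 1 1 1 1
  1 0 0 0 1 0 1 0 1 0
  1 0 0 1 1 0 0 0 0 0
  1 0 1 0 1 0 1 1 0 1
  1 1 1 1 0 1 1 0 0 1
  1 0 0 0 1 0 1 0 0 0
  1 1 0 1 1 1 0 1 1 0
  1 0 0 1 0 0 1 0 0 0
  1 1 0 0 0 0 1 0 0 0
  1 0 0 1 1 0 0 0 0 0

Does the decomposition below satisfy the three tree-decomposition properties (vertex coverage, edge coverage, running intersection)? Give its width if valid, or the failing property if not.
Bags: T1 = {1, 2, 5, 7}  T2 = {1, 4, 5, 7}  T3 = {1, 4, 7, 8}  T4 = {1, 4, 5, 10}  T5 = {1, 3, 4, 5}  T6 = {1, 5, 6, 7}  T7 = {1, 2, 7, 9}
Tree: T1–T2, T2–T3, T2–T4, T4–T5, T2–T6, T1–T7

Every vertex of G appears in some bag (union = {1, 2, 3, 4, 5, 6, 7, 8, 9, 10}); every edge is covered by a bag; and for each vertex v the set of bags containing v is connected in the bag tree. The decomposition is therefore valid. The largest bag has 4 vertices, so the width is 3.

Yes; width 3.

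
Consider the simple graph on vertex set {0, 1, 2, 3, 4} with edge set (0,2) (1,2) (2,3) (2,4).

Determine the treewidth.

A width-1 tree decomposition is:
Bags: B1 = {2, 3}  B2 = {0, 2}  B3 = {1, 2}  B4 = {2, 4}
Tree: B1–B2, B2–B3, B1–B4
The largest bag has 2 vertices, giving width 1; this decomposition certifies tw(G) ≤ 1. Any graph with an edge has treewidth ≥ 1, and G has the edge 3–2. Therefore the treewidth is 1.

1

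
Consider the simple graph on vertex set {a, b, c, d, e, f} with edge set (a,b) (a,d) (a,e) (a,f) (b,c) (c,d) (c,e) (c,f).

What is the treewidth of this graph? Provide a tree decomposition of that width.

Every bag has size at most 3, so the width is 3 − 1 = 2 and tw(G) ≤ 2. The edges f–c–d–a–f form a cycle, so G is not a tree and its treewidth is at least 2. Therefore the treewidth is 2.

Treewidth 2.
Bags: B1 = {a, c, f}  B2 = {a, c, d}  B3 = {a, b, c}  B4 = {a, c, e}
Tree: B1–B2, B2–B3, B3–B4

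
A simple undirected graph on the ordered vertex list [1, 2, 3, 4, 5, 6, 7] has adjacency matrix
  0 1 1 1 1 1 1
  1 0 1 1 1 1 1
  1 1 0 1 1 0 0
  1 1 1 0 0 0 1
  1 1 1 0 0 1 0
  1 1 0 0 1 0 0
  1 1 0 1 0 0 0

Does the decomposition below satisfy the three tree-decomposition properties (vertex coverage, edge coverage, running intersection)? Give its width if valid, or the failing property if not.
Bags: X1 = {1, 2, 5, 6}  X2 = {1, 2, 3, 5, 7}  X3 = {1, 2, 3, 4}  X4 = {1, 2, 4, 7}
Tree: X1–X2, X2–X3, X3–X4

A tree decomposition must satisfy three properties: every vertex lies in some bag; for every edge, both endpoints lie together in some bag; and for every vertex, the bags containing it form a connected subtree. Here bags containing vertex 7 are not connected in the tree, so the decomposition is invalid.

No — bags containing vertex 7 are not connected in the tree.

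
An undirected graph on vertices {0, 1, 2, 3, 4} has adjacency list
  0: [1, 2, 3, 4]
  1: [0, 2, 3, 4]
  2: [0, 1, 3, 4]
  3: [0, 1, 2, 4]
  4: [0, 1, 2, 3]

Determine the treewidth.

A width-4 tree decomposition is:
Bags: B1 = {0, 1, 2, 3, 4}
Tree: (single bag)
With just one bag of size 5, the width is 5 − 1 = 4, so tw(G) ≤ 4. For the lower bound, the 5 vertices {0, 1, 2, 3, 4} are pairwise adjacent, and any tree decomposition puts a clique entirely inside one bag — forcing width ≥ 4. Hence tw(G) = 4 exactly.

4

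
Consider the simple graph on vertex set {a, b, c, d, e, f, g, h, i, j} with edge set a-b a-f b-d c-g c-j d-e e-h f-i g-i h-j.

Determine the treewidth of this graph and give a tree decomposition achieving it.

The largest bag has 3 vertices, giving width 2; this decomposition certifies tw(G) ≤ 2. Since g–i–f–a–b–d–e–h–j–c–g is a cycle in G, G is not acyclic. Forests are exactly the graphs of treewidth ≤ 1, so tw(G) ≥ 2. Hence tw(G) = 2 exactly.

Treewidth 2.
One such decomposition:
Bags: B1 = {f, g, i}  B2 = {a, f, g}  B3 = {a, b, g}  B4 = {b, d, g}  B5 = {d, e, g}  B6 = {e, g, h}  B7 = {g, h, j}  B8 = {c, g, j}
Tree: B1–B2, B2–B3, B3–B4, B4–B5, B5–B6, B6–B7, B7–B8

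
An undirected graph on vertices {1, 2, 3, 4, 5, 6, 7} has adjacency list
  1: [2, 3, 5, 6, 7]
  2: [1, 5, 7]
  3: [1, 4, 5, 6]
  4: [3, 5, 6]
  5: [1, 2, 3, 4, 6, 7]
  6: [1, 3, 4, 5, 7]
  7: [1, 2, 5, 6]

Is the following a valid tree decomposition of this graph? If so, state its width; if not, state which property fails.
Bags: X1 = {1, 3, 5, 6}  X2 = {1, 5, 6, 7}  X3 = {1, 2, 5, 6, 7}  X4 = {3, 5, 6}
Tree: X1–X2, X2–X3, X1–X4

No — vertex 4 appears in no bag.

A tree decomposition must satisfy three properties: every vertex lies in some bag; for every edge, both endpoints lie together in some bag; and for every vertex, the bags containing it form a connected subtree. Here vertex 4 appears in no bag, so the decomposition is invalid.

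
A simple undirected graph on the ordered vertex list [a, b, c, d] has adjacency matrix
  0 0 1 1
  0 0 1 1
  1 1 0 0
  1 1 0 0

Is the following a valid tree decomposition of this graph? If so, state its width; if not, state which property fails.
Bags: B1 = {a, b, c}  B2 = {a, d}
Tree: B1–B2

No — edge (b,d) lies in no bag.

A tree decomposition must satisfy three properties: every vertex lies in some bag; for every edge, both endpoints lie together in some bag; and for every vertex, the bags containing it form a connected subtree. Here edge (b,d) lies in no bag, so the decomposition is invalid.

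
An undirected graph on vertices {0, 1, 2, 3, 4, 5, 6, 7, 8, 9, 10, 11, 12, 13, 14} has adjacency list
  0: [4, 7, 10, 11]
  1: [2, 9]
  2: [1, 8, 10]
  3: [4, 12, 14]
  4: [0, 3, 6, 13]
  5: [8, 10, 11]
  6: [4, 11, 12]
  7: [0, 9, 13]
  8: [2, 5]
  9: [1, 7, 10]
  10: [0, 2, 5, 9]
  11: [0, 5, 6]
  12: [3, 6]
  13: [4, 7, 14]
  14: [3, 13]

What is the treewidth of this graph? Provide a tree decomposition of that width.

Every bag has size at most 4, so the width is 4 − 1 = 3 and tw(G) ≤ 3. For the lower bound: the 4 vertex sets {3,12,14}, {6}, {4}, {0,7,11,13} are disjoint, each induces a connected subgraph, and every pair is joined by at least one edge of G. Contracting each set to a single vertex therefore yields K_{4} as a minor, and since treewidth is minor-monotone, tw(G) ≥ tw(K_{4}) = 3. Combining the bounds, tw(G) = 3.

Treewidth 3.
One such decomposition:
Bags: B1 = {3, 6, 12, 14}  B2 = {3, 4, 6, 14}  B3 = {4, 6, 13, 14}  B4 = {4, 6, 11, 13}  B5 = {0, 4, 11, 13}  B6 = {0, 7, 11, 13}  B7 = {0, 5, 7, 11}  B8 = {0, 5, 7, 10}  B9 = {5, 7, 9, 10}  B10 = {5, 8, 9, 10}  B11 = {2, 8, 9, 10}  B12 = {1, 2, 8, 9}
Tree: B1–B2, B2–B3, B3–B4, B4–B5, B5–B6, B6–B7, B7–B8, B8–B9, B9–B10, B10–B11, B11–B12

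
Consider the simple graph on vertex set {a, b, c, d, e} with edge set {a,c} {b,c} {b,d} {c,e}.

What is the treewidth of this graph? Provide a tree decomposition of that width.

Treewidth 1.
Bags: B1 = {b, d}  B2 = {b, c}  B3 = {c, e}  B4 = {a, c}
Tree: B1–B2, B2–B3, B3–B4

The largest bag has 2 vertices, giving width 1; this decomposition certifies tw(G) ≤ 1. Since G has at least one edge (e.g. b–d), it is not an edgeless graph, so tw(G) ≥ 1. Therefore the treewidth is 1.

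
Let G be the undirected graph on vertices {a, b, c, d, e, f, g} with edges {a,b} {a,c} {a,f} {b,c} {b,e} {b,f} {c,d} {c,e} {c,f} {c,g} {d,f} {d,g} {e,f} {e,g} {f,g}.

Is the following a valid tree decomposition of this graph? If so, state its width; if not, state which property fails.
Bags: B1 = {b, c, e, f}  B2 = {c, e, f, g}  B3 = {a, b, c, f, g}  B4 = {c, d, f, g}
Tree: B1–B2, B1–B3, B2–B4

A tree decomposition must satisfy three properties: every vertex lies in some bag; for every edge, both endpoints lie together in some bag; and for every vertex, the bags containing it form a connected subtree. Here bags containing vertex g are not connected in the tree, so the decomposition is invalid.

No — bags containing vertex g are not connected in the tree.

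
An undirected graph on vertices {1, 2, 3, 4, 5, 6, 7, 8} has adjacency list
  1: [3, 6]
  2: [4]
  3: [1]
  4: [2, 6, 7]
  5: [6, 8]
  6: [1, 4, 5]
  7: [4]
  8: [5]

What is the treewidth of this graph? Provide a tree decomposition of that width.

Every bag has size at most 2, so the width is 2 − 1 = 1 and tw(G) ≤ 1. G has an edge, so its treewidth is at least 1. Hence tw(G) = 1 exactly.

Treewidth 1.
One optimal decomposition is:
Bags: B1 = {4, 6}  B2 = {5, 6}  B3 = {1, 6}  B4 = {1, 3}  B5 = {4, 7}  B6 = {2, 4}  B7 = {5, 8}
Tree: B1–B2, B1–B3, B3–B4, B1–B5, B1–B6, B2–B7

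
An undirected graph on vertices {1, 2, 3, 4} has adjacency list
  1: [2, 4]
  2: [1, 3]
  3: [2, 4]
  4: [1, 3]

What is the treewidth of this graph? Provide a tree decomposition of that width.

Treewidth 2.
One optimal decomposition is:
Bags: B1 = {1, 3, 4}  B2 = {1, 2, 3}
Tree: B1–B2

The largest bag has 3 vertices, giving width 2; this decomposition certifies tw(G) ≤ 2. For the lower bound, G contains the cycle 1–4–3–2–1, so G is not a forest; only forests have treewidth ≤ 1, hence tw(G) ≥ 2. Hence tw(G) = 2 exactly.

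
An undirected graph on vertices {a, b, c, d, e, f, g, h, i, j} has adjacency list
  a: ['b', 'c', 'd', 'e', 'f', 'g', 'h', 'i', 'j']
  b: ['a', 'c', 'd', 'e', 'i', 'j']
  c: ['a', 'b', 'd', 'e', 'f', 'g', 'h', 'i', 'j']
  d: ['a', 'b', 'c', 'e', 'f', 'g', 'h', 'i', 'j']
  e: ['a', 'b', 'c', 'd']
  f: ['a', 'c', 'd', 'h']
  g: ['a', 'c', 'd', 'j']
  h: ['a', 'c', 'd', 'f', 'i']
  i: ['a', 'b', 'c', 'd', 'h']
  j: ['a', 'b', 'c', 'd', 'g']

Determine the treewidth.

A width-4 tree decomposition is:
Bags: B1 = {a, b, c, d, j}  B2 = {a, b, c, d, i}  B3 = {a, c, d, h, i}  B4 = {a, b, c, d, e}  B5 = {a, c, d, g, j}  B6 = {a, c, d, f, h}
Tree: B1–B2, B2–B3, B1–B4, B1–B5, B3–B6
Every bag has size at most 5, so the width is 5 − 1 = 4 and tw(G) ≤ 4. Conversely, {a, c, d, g, j} is a clique of size 5, and the vertices of any clique must share a bag in every tree decomposition; so some bag has ≥ 5 vertices and tw(G) ≥ 4. Hence tw(G) = 4 exactly.

4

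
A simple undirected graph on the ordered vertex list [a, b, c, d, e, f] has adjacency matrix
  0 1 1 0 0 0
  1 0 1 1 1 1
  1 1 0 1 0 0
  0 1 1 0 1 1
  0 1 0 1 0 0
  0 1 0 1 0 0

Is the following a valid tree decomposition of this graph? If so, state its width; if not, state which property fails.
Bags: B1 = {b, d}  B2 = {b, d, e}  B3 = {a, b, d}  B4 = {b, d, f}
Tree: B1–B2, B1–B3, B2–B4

A tree decomposition must satisfy three properties: every vertex lies in some bag; for every edge, both endpoints lie together in some bag; and for every vertex, the bags containing it form a connected subtree. Here vertex c appears in no bag, so the decomposition is invalid.

No — vertex c appears in no bag.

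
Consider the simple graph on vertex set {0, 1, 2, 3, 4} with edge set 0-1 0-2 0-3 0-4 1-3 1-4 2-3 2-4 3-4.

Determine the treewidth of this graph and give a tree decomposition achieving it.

The largest bag has 4 vertices, giving width 3; this decomposition certifies tw(G) ≤ 3. On the other hand G contains the 4-clique {0, 1, 3, 4}. A clique must lie in a single bag of any decomposition, so no decomposition can have width below 3. Hence tw(G) = 3 exactly.

Treewidth 3.
Bags: B1 = {0, 2, 3, 4}  B2 = {0, 1, 3, 4}
Tree: B1–B2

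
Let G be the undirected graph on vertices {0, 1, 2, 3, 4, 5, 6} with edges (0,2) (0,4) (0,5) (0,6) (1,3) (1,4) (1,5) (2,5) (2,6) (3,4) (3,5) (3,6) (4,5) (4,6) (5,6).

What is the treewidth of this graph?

A width-3 tree decomposition is:
Bags: B1 = {1, 3, 4, 5}  B2 = {3, 4, 5, 6}  B3 = {0, 4, 5, 6}  B4 = {0, 2, 5, 6}
Tree: B1–B2, B2–B3, B3–B4
Each bag holds 4 vertices, so the decomposition has width 3, which upper-bounds the treewidth. On the other hand G contains the 4-clique {0, 2, 5, 6}. A clique must lie in a single bag of any decomposition, so no decomposition can have width below 3. Combining the bounds, tw(G) = 3.

3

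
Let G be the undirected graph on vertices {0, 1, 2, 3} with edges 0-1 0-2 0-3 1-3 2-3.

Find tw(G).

2

A width-2 tree decomposition is:
Bags: B1 = {0, 1, 3}  B2 = {0, 2, 3}
Tree: B1–B2
The largest bag has 3 vertices, giving width 2; this decomposition certifies tw(G) ≤ 2. On the other hand G contains the 3-clique {0, 1, 3}. A clique must lie in a single bag of any decomposition, so no decomposition can have width below 2. The upper and lower bounds meet at 2, so that is the treewidth.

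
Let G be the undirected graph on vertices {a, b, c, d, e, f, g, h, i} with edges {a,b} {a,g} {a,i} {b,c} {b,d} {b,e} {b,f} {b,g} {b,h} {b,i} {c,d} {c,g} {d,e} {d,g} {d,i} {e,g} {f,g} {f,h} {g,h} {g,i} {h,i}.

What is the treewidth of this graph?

A width-3 tree decomposition is:
Bags: B1 = {b, d, g, i}  B2 = {b, d, e, g}  B3 = {b, c, d, g}  B4 = {a, b, g, i}  B5 = {b, g, h, i}  B6 = {b, f, g, h}
Tree: B1–B2, B1–B3, B1–B4, B1–B5, B5–B6
Every bag has size at most 4, so the width is 4 − 1 = 3 and tw(G) ≤ 3. Conversely, {b, d, e, g} is a clique of size 4, and the vertices of any clique must share a bag in every tree decomposition; so some bag has ≥ 4 vertices and tw(G) ≥ 3. Therefore the treewidth is 3.

3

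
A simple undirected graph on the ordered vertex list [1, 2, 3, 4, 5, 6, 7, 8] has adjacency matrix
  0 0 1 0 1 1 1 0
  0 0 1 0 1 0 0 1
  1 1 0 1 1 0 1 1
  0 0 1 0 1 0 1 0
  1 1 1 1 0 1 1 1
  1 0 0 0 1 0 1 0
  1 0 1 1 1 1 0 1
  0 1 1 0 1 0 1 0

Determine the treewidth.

A width-3 tree decomposition is:
Bags: B1 = {1, 3, 5, 7}  B2 = {1, 5, 6, 7}  B3 = {3, 5, 7, 8}  B4 = {3, 4, 5, 7}  B5 = {2, 3, 5, 8}
Tree: B1–B2, B1–B3, B3–B4, B3–B5
Each bag holds 4 vertices, so the decomposition has width 3, which upper-bounds the treewidth. Conversely, {2, 3, 5, 8} is a clique of size 4, and the vertices of any clique must share a bag in every tree decomposition; so some bag has ≥ 4 vertices and tw(G) ≥ 3. Combining the bounds, tw(G) = 3.

3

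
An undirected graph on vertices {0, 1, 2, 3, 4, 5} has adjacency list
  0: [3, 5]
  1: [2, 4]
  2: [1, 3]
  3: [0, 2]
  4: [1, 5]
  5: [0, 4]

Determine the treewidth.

2

A width-2 tree decomposition is:
Bags: B1 = {1, 4, 5}  B2 = {0, 1, 5}  B3 = {0, 1, 3}  B4 = {1, 2, 3}
Tree: B1–B2, B2–B3, B3–B4
Every bag has size at most 3, so the width is 3 − 1 = 2 and tw(G) ≤ 2. The edges 1–4–5–0–3–2–1 form a cycle, so G is not a tree and its treewidth is at least 2. The upper and lower bounds meet at 2, so that is the treewidth.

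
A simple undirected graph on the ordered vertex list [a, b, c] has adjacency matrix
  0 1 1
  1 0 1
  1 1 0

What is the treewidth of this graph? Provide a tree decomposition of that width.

Treewidth 2.
Bags: B1 = {a, b, c}
Tree: (single bag)

With just one bag of size 3, the width is 3 − 1 = 2, so tw(G) ≤ 2. Conversely, {a, b, c} is a clique of size 3, and the vertices of any clique must share a bag in every tree decomposition; so some bag has ≥ 3 vertices and tw(G) ≥ 2. Therefore the treewidth is 2.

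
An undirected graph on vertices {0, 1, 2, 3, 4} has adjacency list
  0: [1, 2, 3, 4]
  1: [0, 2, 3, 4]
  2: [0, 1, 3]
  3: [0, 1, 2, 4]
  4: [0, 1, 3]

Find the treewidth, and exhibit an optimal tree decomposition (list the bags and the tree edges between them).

Every bag has size at most 4, so the width is 4 − 1 = 3 and tw(G) ≤ 3. Conversely, {0, 1, 2, 3} is a clique of size 4, and the vertices of any clique must share a bag in every tree decomposition; so some bag has ≥ 4 vertices and tw(G) ≥ 3. Hence tw(G) = 3 exactly.

Treewidth 3.
Bags: B1 = {0, 1, 2, 3}  B2 = {0, 1, 3, 4}
Tree: B1–B2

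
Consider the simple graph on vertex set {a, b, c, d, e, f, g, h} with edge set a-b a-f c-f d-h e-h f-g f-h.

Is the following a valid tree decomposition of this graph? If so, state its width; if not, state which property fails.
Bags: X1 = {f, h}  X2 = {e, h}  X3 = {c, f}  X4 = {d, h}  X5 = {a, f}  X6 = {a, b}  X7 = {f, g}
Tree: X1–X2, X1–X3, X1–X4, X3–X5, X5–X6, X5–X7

Yes; width 1.

Checking the three conditions: (i) the bags cover all of {a, b, c, d, e, f, g, h}; (ii) for each edge, some bag contains both endpoints; (iii) the bags containing any fixed vertex form a subtree. All hold, so the decomposition is valid with width 2 − 1 = 1.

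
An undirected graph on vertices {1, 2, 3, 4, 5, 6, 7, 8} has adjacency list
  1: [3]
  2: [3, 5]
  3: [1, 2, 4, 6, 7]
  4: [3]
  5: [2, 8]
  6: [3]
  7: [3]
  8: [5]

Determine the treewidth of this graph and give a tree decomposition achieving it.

Each bag holds 2 vertices, so the decomposition has width 1, which upper-bounds the treewidth. G has an edge, so its treewidth is at least 1. Combining the bounds, tw(G) = 1.

Treewidth 1.
One such decomposition:
Bags: B1 = {2, 3}  B2 = {2, 5}  B3 = {3, 6}  B4 = {3, 7}  B5 = {5, 8}  B6 = {1, 3}  B7 = {3, 4}
Tree: B1–B2, B1–B3, B1–B4, B2–B5, B3–B6, B3–B7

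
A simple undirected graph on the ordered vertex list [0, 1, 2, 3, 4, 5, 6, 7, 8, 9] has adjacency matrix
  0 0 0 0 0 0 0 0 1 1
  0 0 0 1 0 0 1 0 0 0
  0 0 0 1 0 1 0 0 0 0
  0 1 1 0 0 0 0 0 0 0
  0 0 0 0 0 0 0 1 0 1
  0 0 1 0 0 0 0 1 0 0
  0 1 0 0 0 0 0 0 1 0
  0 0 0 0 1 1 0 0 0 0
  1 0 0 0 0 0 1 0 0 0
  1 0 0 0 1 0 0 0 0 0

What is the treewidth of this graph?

2

A width-2 tree decomposition is:
Bags: B1 = {4, 7, 9}  B2 = {0, 7, 9}  B3 = {0, 7, 8}  B4 = {6, 7, 8}  B5 = {1, 6, 7}  B6 = {1, 3, 7}  B7 = {2, 3, 7}  B8 = {2, 5, 7}
Tree: B1–B2, B2–B3, B3–B4, B4–B5, B5–B6, B6–B7, B7–B8
Each bag holds 3 vertices, so the decomposition has width 2, which upper-bounds the treewidth. Since 7–4–9–0–8–6–1–3–2–5–7 is a cycle in G, G is not acyclic. Forests are exactly the graphs of treewidth ≤ 1, so tw(G) ≥ 2. The upper and lower bounds meet at 2, so that is the treewidth.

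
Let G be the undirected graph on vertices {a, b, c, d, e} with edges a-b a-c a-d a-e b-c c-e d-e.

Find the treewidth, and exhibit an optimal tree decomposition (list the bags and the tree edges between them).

Each bag holds 3 vertices, so the decomposition has width 2, which upper-bounds the treewidth. For the lower bound, the 3 vertices {a, d, e} are pairwise adjacent, and any tree decomposition puts a clique entirely inside one bag — forcing width ≥ 2. Therefore the treewidth is 2.

Treewidth 2.
One optimal decomposition is:
Bags: B1 = {a, b, c}  B2 = {a, c, e}  B3 = {a, d, e}
Tree: B1–B2, B2–B3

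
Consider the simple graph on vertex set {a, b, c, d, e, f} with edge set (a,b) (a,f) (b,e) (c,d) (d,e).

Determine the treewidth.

A width-1 tree decomposition is:
Bags: B1 = {a, f}  B2 = {a, b}  B3 = {b, e}  B4 = {d, e}  B5 = {c, d}
Tree: B1–B2, B2–B3, B3–B4, B4–B5
The largest bag has 2 vertices, giving width 1; this decomposition certifies tw(G) ≤ 1. G has an edge, so its treewidth is at least 1. Therefore the treewidth is 1.

1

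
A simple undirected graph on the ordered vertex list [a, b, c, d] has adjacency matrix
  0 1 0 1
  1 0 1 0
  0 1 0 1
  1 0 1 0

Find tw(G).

2

A width-2 tree decomposition is:
Bags: B1 = {a, b, c}  B2 = {a, c, d}
Tree: B1–B2
The largest bag has 3 vertices, giving width 2; this decomposition certifies tw(G) ≤ 2. The edges a–b–c–d–a form a cycle, so G is not a tree and its treewidth is at least 2. The upper and lower bounds meet at 2, so that is the treewidth.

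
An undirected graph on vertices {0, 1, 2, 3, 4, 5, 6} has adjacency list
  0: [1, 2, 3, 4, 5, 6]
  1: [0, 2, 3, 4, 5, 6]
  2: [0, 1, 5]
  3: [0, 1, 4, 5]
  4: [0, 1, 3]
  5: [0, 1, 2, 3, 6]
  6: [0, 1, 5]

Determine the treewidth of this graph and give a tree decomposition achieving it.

Treewidth 3.
One such decomposition:
Bags: B1 = {0, 1, 3, 5}  B2 = {0, 1, 5, 6}  B3 = {0, 1, 2, 5}  B4 = {0, 1, 3, 4}
Tree: B1–B2, B1–B3, B1–B4

Every bag has size at most 4, so the width is 4 − 1 = 3 and tw(G) ≤ 3. For the lower bound, the 4 vertices {0, 1, 3, 4} are pairwise adjacent, and any tree decomposition puts a clique entirely inside one bag — forcing width ≥ 3. Therefore the treewidth is 3.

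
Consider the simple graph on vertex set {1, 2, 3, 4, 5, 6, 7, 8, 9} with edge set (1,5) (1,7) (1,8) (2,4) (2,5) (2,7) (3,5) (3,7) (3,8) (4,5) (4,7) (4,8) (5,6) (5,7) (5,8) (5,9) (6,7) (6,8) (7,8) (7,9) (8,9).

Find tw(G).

3

A width-3 tree decomposition is:
Bags: B1 = {4, 5, 7, 8}  B2 = {1, 5, 7, 8}  B3 = {2, 4, 5, 7}  B4 = {5, 7, 8, 9}  B5 = {3, 5, 7, 8}  B6 = {5, 6, 7, 8}
Tree: B1–B2, B1–B3, B2–B4, B2–B5, B4–B6
Every bag has size at most 4, so the width is 4 − 1 = 3 and tw(G) ≤ 3. Conversely, {1, 5, 7, 8} is a clique of size 4, and the vertices of any clique must share a bag in every tree decomposition; so some bag has ≥ 4 vertices and tw(G) ≥ 3. The upper and lower bounds meet at 3, so that is the treewidth.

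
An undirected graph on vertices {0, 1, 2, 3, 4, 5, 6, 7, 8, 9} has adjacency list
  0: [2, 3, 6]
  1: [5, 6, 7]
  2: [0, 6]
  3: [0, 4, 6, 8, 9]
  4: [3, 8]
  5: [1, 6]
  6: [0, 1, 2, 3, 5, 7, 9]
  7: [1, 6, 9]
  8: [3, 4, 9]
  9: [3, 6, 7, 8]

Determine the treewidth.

2

A width-2 tree decomposition is:
Bags: B1 = {3, 6, 9}  B2 = {3, 8, 9}  B3 = {0, 3, 6}  B4 = {0, 2, 6}  B5 = {3, 4, 8}  B6 = {6, 7, 9}  B7 = {1, 6, 7}  B8 = {1, 5, 6}
Tree: B1–B2, B1–B3, B3–B4, B2–B5, B1–B6, B6–B7, B7–B8
Each bag holds 3 vertices, so the decomposition has width 2, which upper-bounds the treewidth. For the lower bound, the 3 vertices {3, 8, 9} are pairwise adjacent, and any tree decomposition puts a clique entirely inside one bag — forcing width ≥ 2. Hence tw(G) = 2 exactly.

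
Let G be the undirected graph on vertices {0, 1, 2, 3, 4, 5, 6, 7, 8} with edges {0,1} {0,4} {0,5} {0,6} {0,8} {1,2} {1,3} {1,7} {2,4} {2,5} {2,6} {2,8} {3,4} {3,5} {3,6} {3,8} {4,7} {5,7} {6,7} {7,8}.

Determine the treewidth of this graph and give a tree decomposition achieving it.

Every bag has size at most 5, so the width is 5 − 1 = 4 and tw(G) ≤ 4. For the lower bound: the 5 vertex sets {0,1}, {2,6}, {3,5}, {7}, {8} are disjoint, each induces a connected subgraph, and every pair is joined by at least one edge of G. Contracting each set to a single vertex therefore yields K_{5} as a minor, and since treewidth is minor-monotone, tw(G) ≥ tw(K_{5}) = 4. Hence tw(G) = 4 exactly.

Treewidth 4.
One optimal decomposition is:
Bags: B1 = {0, 1, 2, 3, 7}  B2 = {0, 2, 3, 6, 7}  B3 = {0, 2, 3, 5, 7}  B4 = {0, 2, 3, 7, 8}  B5 = {0, 2, 3, 4, 7}
Tree: B1–B2, B2–B3, B3–B4, B4–B5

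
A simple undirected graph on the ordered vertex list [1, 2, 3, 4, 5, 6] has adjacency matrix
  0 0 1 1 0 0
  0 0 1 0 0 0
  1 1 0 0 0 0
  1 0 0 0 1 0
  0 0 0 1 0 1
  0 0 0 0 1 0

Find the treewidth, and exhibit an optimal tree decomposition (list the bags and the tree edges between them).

Each bag holds 2 vertices, so the decomposition has width 1, which upper-bounds the treewidth. G has an edge, so its treewidth is at least 1. Combining the bounds, tw(G) = 1.

Treewidth 1.
One such decomposition:
Bags: B1 = {2, 3}  B2 = {1, 3}  B3 = {1, 4}  B4 = {4, 5}  B5 = {5, 6}
Tree: B1–B2, B2–B3, B3–B4, B4–B5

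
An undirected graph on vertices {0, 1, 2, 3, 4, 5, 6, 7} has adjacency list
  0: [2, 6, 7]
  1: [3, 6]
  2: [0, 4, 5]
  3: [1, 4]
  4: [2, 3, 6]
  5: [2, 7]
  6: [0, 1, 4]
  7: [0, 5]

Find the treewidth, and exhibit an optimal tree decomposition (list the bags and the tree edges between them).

Every bag has size at most 3, so the width is 3 − 1 = 2 and tw(G) ≤ 2. The edges 1–3–4–6–1 form a cycle, so G is not a tree and its treewidth is at least 2. Therefore the treewidth is 2.

Treewidth 2.
One such decomposition:
Bags: B1 = {1, 3, 6}  B2 = {3, 4, 6}  B3 = {0, 4, 6}  B4 = {0, 2, 4}  B5 = {0, 2, 7}  B6 = {2, 5, 7}
Tree: B1–B2, B2–B3, B3–B4, B4–B5, B5–B6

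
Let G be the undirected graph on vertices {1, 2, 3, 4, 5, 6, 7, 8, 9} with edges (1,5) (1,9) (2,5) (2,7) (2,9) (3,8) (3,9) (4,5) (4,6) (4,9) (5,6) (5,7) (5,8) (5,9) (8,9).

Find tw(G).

A width-2 tree decomposition is:
Bags: B1 = {4, 5, 9}  B2 = {2, 5, 9}  B3 = {1, 5, 9}  B4 = {4, 5, 6}  B5 = {5, 8, 9}  B6 = {2, 5, 7}  B7 = {3, 8, 9}
Tree: B1–B2, B1–B3, B1–B4, B3–B5, B2–B6, B5–B7
Every bag has size at most 3, so the width is 3 − 1 = 2 and tw(G) ≤ 2. Conversely, {3, 8, 9} is a clique of size 3, and the vertices of any clique must share a bag in every tree decomposition; so some bag has ≥ 3 vertices and tw(G) ≥ 2. Hence tw(G) = 2 exactly.

2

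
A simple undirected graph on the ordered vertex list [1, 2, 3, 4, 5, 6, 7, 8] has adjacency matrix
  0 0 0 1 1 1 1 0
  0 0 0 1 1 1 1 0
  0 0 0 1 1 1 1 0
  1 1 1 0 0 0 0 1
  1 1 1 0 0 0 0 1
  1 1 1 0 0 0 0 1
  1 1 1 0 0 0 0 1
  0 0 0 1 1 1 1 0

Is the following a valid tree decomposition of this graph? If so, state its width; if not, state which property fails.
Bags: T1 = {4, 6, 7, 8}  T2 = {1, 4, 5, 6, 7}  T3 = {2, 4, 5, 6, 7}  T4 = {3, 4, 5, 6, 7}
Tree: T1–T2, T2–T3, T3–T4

No — edge (5,8) lies in no bag.

A tree decomposition must satisfy three properties: every vertex lies in some bag; for every edge, both endpoints lie together in some bag; and for every vertex, the bags containing it form a connected subtree. Here edge (5,8) lies in no bag, so the decomposition is invalid.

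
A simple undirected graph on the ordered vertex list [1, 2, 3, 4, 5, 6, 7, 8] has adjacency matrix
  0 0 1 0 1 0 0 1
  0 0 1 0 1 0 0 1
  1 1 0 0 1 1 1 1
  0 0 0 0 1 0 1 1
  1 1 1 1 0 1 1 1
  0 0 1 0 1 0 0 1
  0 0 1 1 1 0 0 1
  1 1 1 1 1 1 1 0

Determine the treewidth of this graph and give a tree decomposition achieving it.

Every bag has size at most 4, so the width is 4 − 1 = 3 and tw(G) ≤ 3. For the lower bound, the 4 vertices {1, 3, 5, 8} are pairwise adjacent, and any tree decomposition puts a clique entirely inside one bag — forcing width ≥ 3. Therefore the treewidth is 3.

Treewidth 3.
One optimal decomposition is:
Bags: B1 = {3, 5, 6, 8}  B2 = {2, 3, 5, 8}  B3 = {3, 5, 7, 8}  B4 = {1, 3, 5, 8}  B5 = {4, 5, 7, 8}
Tree: B1–B2, B2–B3, B2–B4, B3–B5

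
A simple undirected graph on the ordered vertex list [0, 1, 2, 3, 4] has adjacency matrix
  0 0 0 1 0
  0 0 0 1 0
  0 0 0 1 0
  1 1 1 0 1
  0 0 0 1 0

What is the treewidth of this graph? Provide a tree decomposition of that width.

Treewidth 1.
One optimal decomposition is:
Bags: B1 = {1, 3}  B2 = {3, 4}  B3 = {0, 3}  B4 = {2, 3}
Tree: B1–B2, B1–B3, B1–B4

Each bag holds 2 vertices, so the decomposition has width 1, which upper-bounds the treewidth. Any graph with an edge has treewidth ≥ 1, and G has the edge 3–1. Therefore the treewidth is 1.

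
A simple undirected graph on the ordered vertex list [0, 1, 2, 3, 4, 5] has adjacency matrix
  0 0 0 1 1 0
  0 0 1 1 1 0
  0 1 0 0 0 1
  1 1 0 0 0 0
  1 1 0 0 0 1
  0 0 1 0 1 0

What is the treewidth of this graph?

2

A width-2 tree decomposition is:
Bags: B1 = {0, 3, 4}  B2 = {1, 3, 4}  B3 = {1, 4, 5}  B4 = {1, 2, 5}
Tree: B1–B2, B2–B3, B3–B4
Each bag holds 3 vertices, so the decomposition has width 2, which upper-bounds the treewidth. The edges 0–3–1–4–0 form a cycle, so G is not a tree and its treewidth is at least 2. Therefore the treewidth is 2.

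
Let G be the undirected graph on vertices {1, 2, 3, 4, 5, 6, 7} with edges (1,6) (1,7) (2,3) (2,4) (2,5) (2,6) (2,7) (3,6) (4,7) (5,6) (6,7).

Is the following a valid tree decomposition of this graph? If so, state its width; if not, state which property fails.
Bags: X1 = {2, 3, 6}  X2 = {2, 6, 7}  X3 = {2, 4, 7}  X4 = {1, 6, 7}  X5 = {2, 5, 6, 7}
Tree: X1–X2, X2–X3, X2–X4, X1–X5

A tree decomposition must satisfy three properties: every vertex lies in some bag; for every edge, both endpoints lie together in some bag; and for every vertex, the bags containing it form a connected subtree. Here bags containing vertex 7 are not connected in the tree, so the decomposition is invalid.

No — bags containing vertex 7 are not connected in the tree.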